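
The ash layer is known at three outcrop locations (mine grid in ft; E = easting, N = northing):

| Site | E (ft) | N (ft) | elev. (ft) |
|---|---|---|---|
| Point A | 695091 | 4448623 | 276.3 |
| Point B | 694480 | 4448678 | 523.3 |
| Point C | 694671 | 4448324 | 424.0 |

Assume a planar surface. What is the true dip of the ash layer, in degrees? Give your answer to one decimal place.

Let the plane be z = a·E + b·N + c.
Point B−Point A: −611a + 55b = 247;  Point C−Point A: −420a − 299b = 147.7.
Solving gives a = −0.39835, b = 0.06558.
Gradient magnitude |∇z| = √(a² + b²) = √(0.15868 + 0.00430) = 0.40371.
True dip = arctan(0.40371) = 22.0°, dipping toward E (azimuth ≈ 099°).

22.0°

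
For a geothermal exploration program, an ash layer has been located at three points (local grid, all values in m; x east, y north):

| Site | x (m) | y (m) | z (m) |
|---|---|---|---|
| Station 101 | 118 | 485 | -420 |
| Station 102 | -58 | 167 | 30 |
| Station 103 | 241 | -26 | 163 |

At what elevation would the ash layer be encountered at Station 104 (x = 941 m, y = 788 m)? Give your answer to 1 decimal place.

Two edge vectors: Station 101→Station 102 = (-176, -318, 450), Station 101→Station 103 = (123, -511, 583).
Normal n = (Station 101→Station 102) × (Station 101→Station 103) = (44556, 157958, 129050).
So ∂z/∂x = −n_x/n_z = −0.34526 and ∂z/∂y = −n_y/n_z = −1.22401.
Intercept c from Station 101: -420 + 40.74 + 593.64 = 214.38.
At (941, 788): z = −324.9 − 964.5 + 214.38 = -1075.0 m.

-1075.0 m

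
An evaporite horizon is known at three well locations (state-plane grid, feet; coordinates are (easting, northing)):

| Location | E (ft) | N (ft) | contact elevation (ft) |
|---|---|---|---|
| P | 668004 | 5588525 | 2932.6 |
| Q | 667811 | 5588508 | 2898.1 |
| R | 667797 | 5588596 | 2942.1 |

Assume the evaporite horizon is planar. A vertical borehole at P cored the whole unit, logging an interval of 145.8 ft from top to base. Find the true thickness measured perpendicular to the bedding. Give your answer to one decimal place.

128.4 ft

Two edge vectors: P→Q = (-193, -17, -34.5), P→R = (-207, 71, 9.5).
Normal n = (P→Q) × (P→R) = (2288, 8975, -17222).
So ∂z/∂E = −n_x/n_z = 0.13285 and ∂z/∂N = −n_y/n_z = 0.52114.
|∇z| = √(a²+b²) = 0.53780, so dip δ = arctan(0.53780) = 28.27°.
True thickness = vertical thickness × cos δ = 145.8 × cos 28.27° = 128.4 ft.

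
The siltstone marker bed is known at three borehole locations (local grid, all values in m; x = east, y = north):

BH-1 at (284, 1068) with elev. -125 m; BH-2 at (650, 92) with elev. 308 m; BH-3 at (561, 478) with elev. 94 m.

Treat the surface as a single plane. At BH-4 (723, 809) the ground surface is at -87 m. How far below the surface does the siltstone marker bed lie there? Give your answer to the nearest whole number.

Two edge vectors: BH-1→BH-2 = (366, -976, 433), BH-1→BH-3 = (277, -590, 219).
Normal n = (BH-1→BH-2) × (BH-1→BH-3) = (41726, 39787, 54412).
So ∂z/∂x = −n_x/n_z = −0.76685 and ∂z/∂y = −n_y/n_z = −0.73122.
Intercept c from BH-1: -125 + 217.79 + 780.94 = 873.73.
At (723, 809): z_contact = −554.4 − 591.6 + 873.73 = -272.3 m.
Depth below ground = -87 − (-272.3) = 185 m.

185 m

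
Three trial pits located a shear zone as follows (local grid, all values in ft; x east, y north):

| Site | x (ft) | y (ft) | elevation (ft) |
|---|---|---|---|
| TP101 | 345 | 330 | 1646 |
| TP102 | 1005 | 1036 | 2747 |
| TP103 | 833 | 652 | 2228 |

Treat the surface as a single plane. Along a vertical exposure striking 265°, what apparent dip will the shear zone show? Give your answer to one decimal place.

Two edge vectors: TP101→TP102 = (660, 706, 1101), TP101→TP103 = (488, 322, 582).
Normal n = (TP101→TP102) × (TP101→TP103) = (56370, 153168, -132008).
So ∂z/∂x = −n_x/n_z = 0.42702 and ∂z/∂y = −n_y/n_z = 1.16029.
Unit vector along 265° is (sin 265°, cos 265°) = (-0.9962, -0.0872).
Slope in that direction = a·(-0.9962) + b·(-0.0872) = −0.52652.
Apparent dip = arctan|0.52652| = 27.8° (true dip is 51.0°, so apparent ≤ true as expected).

27.8°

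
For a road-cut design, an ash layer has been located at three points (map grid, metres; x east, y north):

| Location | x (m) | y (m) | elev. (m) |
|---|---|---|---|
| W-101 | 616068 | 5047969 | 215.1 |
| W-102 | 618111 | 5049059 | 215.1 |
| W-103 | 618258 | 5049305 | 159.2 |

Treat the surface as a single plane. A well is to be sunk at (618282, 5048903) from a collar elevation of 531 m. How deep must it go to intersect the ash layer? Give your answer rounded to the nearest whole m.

Let the plane be z = a·x + b·y + c.
W-102−W-101: 2043a + 1090b = 0;  W-103−W-101: 2190a + 1336b = −55.9.
Solving gives a = 0.17797972, b = −0.33358951.
Then c = 215.1 − a·616068 − b·5047969 = 1574516.97.
At (618282, 5048903): z_contact = 110041.7 − 1684261.1 + 1574516.97 = 297.6 m.
Depth below ground = 531 − 297.6 = 233 m.

233 m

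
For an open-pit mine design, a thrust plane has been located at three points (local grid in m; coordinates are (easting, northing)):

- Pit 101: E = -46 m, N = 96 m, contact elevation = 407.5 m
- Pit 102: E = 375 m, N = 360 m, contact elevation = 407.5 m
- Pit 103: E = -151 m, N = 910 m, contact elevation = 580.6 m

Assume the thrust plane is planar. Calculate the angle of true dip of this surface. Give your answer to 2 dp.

13.07°

Let the plane be z = a·E + b·N + c.
Pit 102−Pit 101: 421a + 264b = 0;  Pit 103−Pit 101: −105a + 814b = 173.1.
Solving gives a = −0.12337, b = 0.19674.
Gradient magnitude |∇z| = √(a² + b²) = √(0.01522 + 0.03871) = 0.23222.
True dip = arctan(0.23222) = 13.07°, dipping toward SSE (azimuth ≈ 148°).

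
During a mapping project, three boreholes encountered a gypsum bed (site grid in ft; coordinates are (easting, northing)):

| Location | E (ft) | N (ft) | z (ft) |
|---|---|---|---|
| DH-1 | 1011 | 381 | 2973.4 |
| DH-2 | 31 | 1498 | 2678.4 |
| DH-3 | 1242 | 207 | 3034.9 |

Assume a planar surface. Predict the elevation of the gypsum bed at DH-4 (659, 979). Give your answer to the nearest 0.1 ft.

2849.7 ft

Let the plane be z = a·E + b·N + c.
DH-2−DH-1: −980a + 1117b = −295;  DH-3−DH-1: 231a − 174b = 61.5.
Solving gives a = 0.198447, b = −0.089993.
Then c = 2973.4 − a·1011 − b·381 = 2807.06.
At (659, 979): z = 130.8 − 88.1 + 2807.06 = 2849.7 ft.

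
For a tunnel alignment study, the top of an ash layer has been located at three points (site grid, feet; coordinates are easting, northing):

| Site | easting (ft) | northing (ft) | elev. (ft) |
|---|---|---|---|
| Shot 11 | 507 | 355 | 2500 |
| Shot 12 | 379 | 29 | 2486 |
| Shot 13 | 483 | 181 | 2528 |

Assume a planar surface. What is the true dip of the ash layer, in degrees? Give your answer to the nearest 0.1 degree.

40.2°

Two edge vectors: Shot 11→Shot 12 = (-128, -326, -14), Shot 11→Shot 13 = (-24, -174, 28).
Normal n = (Shot 11→Shot 12) × (Shot 11→Shot 13) = (-11564, 3920, 14448).
So ∂z/∂easting = −n_x/n_z = 0.80039 and ∂z/∂northing = −n_y/n_z = −0.27132.
Gradient magnitude |∇z| = √(a² + b²) = √(0.64062 + 0.07361) = 0.84512.
True dip = arctan(0.84512) = 40.2°, dipping toward WNW (azimuth ≈ 289°).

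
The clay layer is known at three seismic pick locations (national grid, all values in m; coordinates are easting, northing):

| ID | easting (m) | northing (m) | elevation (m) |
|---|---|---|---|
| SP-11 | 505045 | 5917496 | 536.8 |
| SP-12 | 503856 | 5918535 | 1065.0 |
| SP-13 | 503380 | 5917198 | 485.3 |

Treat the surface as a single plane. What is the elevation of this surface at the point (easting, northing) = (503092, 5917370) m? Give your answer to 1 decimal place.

Let the plane be z = a·easting + b·northing + c.
SP-12−SP-11: −1189a + 1039b = 528.2;  SP-13−SP-11: −1665a − 298b = −51.5.
Solving gives a = −0.049847548, b = 0.451329419.
Then c = 536.8 − a·505045 − b·5917496 = −2645027.97.
At (503092, 5917370): z = −25077.9 + 2670683.2 − 2645027.97 = 577.3 m.

577.3 m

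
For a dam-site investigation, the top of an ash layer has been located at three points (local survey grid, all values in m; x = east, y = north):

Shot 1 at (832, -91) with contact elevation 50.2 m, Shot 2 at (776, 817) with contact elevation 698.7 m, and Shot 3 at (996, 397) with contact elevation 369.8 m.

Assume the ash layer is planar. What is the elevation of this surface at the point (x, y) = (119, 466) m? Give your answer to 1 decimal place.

Two edge vectors: Shot 1→Shot 2 = (-56, 908, 648.5), Shot 1→Shot 3 = (164, 488, 319.6).
Normal n = (Shot 1→Shot 2) × (Shot 1→Shot 3) = (-26271.2, 124251.6, -176240).
So ∂z/∂x = −n_x/n_z = −0.14906 and ∂z/∂y = −n_y/n_z = 0.70501.
Intercept c from Shot 1: 50.2 + 124.02 + 64.16 = 238.38.
At (119, 466): z = −17.7 + 328.5 + 238.38 = 549.2 m.

549.2 m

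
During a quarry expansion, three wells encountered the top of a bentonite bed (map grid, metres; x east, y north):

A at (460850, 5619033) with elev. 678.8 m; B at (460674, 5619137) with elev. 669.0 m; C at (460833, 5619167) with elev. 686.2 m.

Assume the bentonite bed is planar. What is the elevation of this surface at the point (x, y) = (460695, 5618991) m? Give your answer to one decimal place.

Let the plane be z = a·x + b·y + c.
B−A: −176a + 104b = −9.8;  C−A: −17a + 134b = 7.4.
Solving gives a = 0.095471214, b = 0.067335900.
Then c = 678.8 − a·460850 − b·5619033 = −421681.75.
At (460695, 5618991): z = 43983.1 + 378359.8 − 421681.75 = 661.2 m.

661.2 m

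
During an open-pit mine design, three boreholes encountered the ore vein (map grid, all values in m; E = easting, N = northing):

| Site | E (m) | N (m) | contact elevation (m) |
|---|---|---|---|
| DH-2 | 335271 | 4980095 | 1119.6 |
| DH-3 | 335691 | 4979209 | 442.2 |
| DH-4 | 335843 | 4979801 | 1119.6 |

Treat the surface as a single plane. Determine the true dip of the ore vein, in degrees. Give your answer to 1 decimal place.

48.7°

Let the plane be z = a·E + b·N + c.
DH-3−DH-2: 420a − 886b = −677.4;  DH-4−DH-2: 572a − 294b = 0.
Solving gives a = 0.51957, b = 1.01085.
Gradient magnitude |∇z| = √(a² + b²) = √(0.26995 + 1.02183) = 1.13656.
True dip = arctan(1.13656) = 48.7°, dipping toward SSW (azimuth ≈ 207°).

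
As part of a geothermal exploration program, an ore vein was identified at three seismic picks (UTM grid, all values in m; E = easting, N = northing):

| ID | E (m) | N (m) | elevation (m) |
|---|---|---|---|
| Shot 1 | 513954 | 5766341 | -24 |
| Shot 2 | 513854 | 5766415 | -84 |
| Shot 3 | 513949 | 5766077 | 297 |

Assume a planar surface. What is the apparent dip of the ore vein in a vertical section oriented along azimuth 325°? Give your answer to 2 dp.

Let the plane be z = a·E + b·N + c.
Shot 2−Shot 1: −100a + 74b = −60;  Shot 3−Shot 1: −5a − 264b = 321.
Solving gives a = −0.29563, b = −1.21031.
Unit vector along 325° is (sin 325°, cos 325°) = (-0.5736, 0.8192).
Slope in that direction = a·(-0.5736) + b·(0.8192) = −0.82186.
Apparent dip = arctan|0.82186| = 39.42° (true dip is 51.2°, so apparent ≤ true as expected).

39.42°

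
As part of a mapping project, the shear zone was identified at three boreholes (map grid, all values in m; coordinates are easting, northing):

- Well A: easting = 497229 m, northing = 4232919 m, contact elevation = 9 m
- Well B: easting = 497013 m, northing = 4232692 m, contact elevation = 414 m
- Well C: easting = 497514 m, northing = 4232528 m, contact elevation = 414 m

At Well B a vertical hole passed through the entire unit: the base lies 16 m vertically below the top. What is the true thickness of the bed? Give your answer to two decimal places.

9.16 m

Let the plane be z = a·easting + b·northing + c.
Well B−Well A: −216a − 227b = 405;  Well C−Well A: 285a − 391b = 405.
Solving gives a = −0.44532, b = −1.36040.
|∇z| = √(a²+b²) = 1.43143, so dip δ = arctan(1.43143) = 55.06°.
True thickness = vertical thickness × cos δ = 16 × cos 55.06° = 9.16 m.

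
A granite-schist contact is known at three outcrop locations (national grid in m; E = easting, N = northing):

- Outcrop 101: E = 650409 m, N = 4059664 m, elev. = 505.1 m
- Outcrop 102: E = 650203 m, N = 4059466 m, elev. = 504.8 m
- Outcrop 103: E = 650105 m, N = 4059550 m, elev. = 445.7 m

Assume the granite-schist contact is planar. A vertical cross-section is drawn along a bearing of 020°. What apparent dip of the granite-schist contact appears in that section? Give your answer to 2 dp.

11.40°

Two edge vectors: Outcrop 101→Outcrop 102 = (-206, -198, -0.3), Outcrop 101→Outcrop 103 = (-304, -114, -59.4).
Normal n = (Outcrop 101→Outcrop 102) × (Outcrop 101→Outcrop 103) = (11727, -12145.2, -36708).
So ∂z/∂E = −n_x/n_z = 0.31947 and ∂z/∂N = −n_y/n_z = −0.33086.
Unit vector along 020° is (sin 20°, cos 20°) = (0.3420, 0.9397).
Slope in that direction = a·(0.3420) + b·(0.9397) = −0.20164.
Apparent dip = arctan|0.20164| = 11.40° (true dip is 24.7°, so apparent ≤ true as expected).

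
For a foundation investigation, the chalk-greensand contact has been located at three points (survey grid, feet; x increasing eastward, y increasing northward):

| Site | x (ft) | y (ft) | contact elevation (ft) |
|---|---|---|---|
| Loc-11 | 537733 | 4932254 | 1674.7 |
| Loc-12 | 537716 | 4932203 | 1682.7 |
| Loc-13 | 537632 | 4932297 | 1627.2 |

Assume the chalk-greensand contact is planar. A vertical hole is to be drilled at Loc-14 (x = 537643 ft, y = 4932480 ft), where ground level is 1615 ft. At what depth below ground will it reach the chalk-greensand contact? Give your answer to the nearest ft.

Let the plane be z = a·x + b·y + c.
Loc-12−Loc-11: −17a − 51b = 8;  Loc-13−Loc-11: −101a + 43b = −47.5.
Solving gives a = 0.35336620, b = −0.27465148.
Then c = 1674.7 − a·537733 − b·4932254 = 1166308.89.
At (537643, 4932480): z_contact = 189984.9 − 1354712.9 + 1166308.89 = 1580.8 ft.
Depth below ground = 1615 − 1580.8 = 34 ft.

34 ft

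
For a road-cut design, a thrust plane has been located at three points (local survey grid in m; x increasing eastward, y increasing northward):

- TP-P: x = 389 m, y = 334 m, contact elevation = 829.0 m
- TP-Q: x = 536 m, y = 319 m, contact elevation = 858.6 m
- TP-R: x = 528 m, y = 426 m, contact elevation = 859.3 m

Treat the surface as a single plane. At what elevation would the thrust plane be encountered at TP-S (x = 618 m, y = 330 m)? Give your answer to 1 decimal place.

Let the plane be z = a·x + b·y + c.
TP-Q−TP-P: 147a − 15b = 29.6;  TP-R−TP-P: 139a + 92b = 30.3.
Solving gives a = 0.20358, b = 0.02176.
Then c = 829 − a·389 − b·334 = 742.54.
At (618, 330): z = 125.8 + 7.2 + 742.54 = 875.5 m.

875.5 m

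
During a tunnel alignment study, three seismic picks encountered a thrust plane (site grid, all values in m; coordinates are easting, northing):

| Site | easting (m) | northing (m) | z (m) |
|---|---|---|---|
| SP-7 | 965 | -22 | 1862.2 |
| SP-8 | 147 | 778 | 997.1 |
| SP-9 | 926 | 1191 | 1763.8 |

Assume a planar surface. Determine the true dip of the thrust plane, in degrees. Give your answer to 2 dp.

Let the plane be z = a·easting + b·northing + c.
SP-8−SP-7: −818a + 800b = −865.1;  SP-9−SP-7: −39a + 1213b = −98.4.
Solving gives a = 1.01000, b = −0.04865.
Gradient magnitude |∇z| = √(a² + b²) = √(1.02010 + 0.00237) = 1.01117.
True dip = arctan(1.01117) = 45.32°, dipping toward W (azimuth ≈ 273°).

45.32°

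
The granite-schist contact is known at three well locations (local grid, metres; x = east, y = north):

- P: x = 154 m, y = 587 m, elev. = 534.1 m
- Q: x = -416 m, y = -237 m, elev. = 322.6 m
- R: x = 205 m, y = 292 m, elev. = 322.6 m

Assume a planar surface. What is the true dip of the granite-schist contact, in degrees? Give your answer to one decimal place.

Two edge vectors: P→Q = (-570, -824, -211.5), P→R = (51, -295, -211.5).
Normal n = (P→Q) × (P→R) = (111883.5, -131341.5, 210174).
So ∂z/∂x = −n_x/n_z = −0.53234 and ∂z/∂y = −n_y/n_z = 0.62492.
Gradient magnitude |∇z| = √(a² + b²) = √(0.28338 + 0.39052) = 0.82092.
True dip = arctan(0.82092) = 39.4°, dipping toward SE (azimuth ≈ 140°).

39.4°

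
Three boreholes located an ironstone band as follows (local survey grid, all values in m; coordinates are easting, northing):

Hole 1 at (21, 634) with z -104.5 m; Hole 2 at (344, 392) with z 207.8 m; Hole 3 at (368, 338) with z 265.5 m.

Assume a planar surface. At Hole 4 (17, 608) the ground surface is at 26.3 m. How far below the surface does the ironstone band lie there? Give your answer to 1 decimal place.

Two edge vectors: Hole 1→Hole 2 = (323, -242, 312.3), Hole 1→Hole 3 = (347, -296, 370).
Normal n = (Hole 1→Hole 2) × (Hole 1→Hole 3) = (2900.8, -11141.9, -11634).
So ∂z/∂easting = −n_x/n_z = 0.24934 and ∂z/∂northing = −n_y/n_z = −0.95770.
Intercept c from Hole 1: -104.5 − 5.24 + 607.18 = 497.45.
At (17, 608): z_contact = 4.24 − 582.28 + 497.45 = -80.60 m.
Depth below ground = 26.3 − (-80.60) = 106.9 m.

106.9 m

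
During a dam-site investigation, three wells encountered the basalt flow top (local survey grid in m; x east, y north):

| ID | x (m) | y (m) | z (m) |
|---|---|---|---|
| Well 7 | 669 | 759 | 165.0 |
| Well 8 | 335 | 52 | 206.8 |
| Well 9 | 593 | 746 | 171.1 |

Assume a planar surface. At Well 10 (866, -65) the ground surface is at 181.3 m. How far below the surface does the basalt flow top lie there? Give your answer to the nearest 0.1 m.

12.3 m

Two edge vectors: Well 7→Well 8 = (-334, -707, 41.8), Well 7→Well 9 = (-76, -13, 6.1).
Normal n = (Well 7→Well 8) × (Well 7→Well 9) = (-3769.3, -1139.4, -49390).
So ∂z/∂x = −n_x/n_z = −0.07632 and ∂z/∂y = −n_y/n_z = −0.02307.
Intercept c from Well 7: 165 + 51.06 + 17.51 = 233.57.
At (866, -65): z_contact = −66.09 + 1.50 + 233.57 = 168.97 m.
Depth below ground = 181.3 − 168.97 = 12.3 m.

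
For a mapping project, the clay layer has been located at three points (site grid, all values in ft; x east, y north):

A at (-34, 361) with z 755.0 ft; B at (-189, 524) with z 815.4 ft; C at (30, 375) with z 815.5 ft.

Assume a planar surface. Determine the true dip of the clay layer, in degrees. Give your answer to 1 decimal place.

51.8°

Let the plane be z = a·x + b·y + c.
B−A: −155a + 163b = 60.4;  C−A: 64a + 14b = 60.5.
Solving gives a = 0.71543, b = 1.05087.
Gradient magnitude |∇z| = √(a² + b²) = √(0.51185 + 1.10433) = 1.27129.
True dip = arctan(1.27129) = 51.8°, dipping toward SW (azimuth ≈ 214°).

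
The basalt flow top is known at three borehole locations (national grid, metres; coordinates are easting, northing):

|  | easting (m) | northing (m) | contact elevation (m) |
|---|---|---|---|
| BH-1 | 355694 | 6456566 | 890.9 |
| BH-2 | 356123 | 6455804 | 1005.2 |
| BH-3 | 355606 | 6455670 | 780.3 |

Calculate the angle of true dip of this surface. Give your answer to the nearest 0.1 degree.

22.9°

Let the plane be z = a·easting + b·northing + c.
BH-2−BH-1: 429a − 762b = 114.3;  BH-3−BH-1: −88a − 896b = −110.6.
Solving gives a = 0.41354, b = 0.08282.
Gradient magnitude |∇z| = √(a² + b²) = √(0.17102 + 0.00686) = 0.42176.
True dip = arctan(0.42176) = 22.9°, dipping toward WSW (azimuth ≈ 259°).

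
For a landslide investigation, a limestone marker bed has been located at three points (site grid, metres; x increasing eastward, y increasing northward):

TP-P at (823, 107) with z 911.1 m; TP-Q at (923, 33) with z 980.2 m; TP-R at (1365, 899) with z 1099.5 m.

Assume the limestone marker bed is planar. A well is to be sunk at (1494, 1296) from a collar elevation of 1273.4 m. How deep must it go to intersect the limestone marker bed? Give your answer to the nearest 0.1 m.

Two edge vectors: TP-P→TP-Q = (100, -74, 69.1), TP-P→TP-R = (542, 792, 188.4).
Normal n = (TP-P→TP-Q) × (TP-P→TP-R) = (-68668.8, 18612.2, 119308).
So ∂z/∂x = −n_x/n_z = 0.575559 and ∂z/∂y = −n_y/n_z = −0.156001.
Intercept c from TP-P: 911.1 − 473.69 + 16.69 = 454.11.
At (1494, 1296): z_contact = 859.89 − 202.18 + 454.11 = 1111.81 m.
Depth below ground = 1273.4 − 1111.81 = 161.6 m.

161.6 m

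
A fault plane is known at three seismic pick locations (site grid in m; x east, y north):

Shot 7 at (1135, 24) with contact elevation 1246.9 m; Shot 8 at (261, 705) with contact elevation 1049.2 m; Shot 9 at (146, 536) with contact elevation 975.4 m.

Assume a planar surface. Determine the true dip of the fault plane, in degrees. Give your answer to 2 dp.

Two edge vectors: Shot 7→Shot 8 = (-874, 681, -197.7), Shot 7→Shot 9 = (-989, 512, -271.5).
Normal n = (Shot 7→Shot 8) × (Shot 7→Shot 9) = (-83669.1, -41765.7, 226021).
So ∂z/∂x = −n_x/n_z = 0.37018 and ∂z/∂y = −n_y/n_z = 0.18479.
Gradient magnitude |∇z| = √(a² + b²) = √(0.13704 + 0.03415) = 0.41374.
True dip = arctan(0.41374) = 22.48°, dipping toward WSW (azimuth ≈ 243°).

22.48°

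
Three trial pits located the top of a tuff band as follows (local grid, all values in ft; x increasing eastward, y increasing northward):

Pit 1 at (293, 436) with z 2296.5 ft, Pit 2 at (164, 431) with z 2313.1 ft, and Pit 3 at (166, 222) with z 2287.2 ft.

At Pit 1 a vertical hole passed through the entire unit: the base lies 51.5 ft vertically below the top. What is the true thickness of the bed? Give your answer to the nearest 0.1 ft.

Let the plane be z = a·x + b·y + c.
Pit 2−Pit 1: −129a − 5b = 16.6;  Pit 3−Pit 1: −127a − 214b = −9.3.
Solving gives a = −0.13344, b = 0.12265.
|∇z| = √(a²+b²) = 0.18124, so dip δ = arctan(0.18124) = 10.27°.
True thickness = vertical thickness × cos δ = 51.5 × cos 10.27° = 50.7 ft.

50.7 ft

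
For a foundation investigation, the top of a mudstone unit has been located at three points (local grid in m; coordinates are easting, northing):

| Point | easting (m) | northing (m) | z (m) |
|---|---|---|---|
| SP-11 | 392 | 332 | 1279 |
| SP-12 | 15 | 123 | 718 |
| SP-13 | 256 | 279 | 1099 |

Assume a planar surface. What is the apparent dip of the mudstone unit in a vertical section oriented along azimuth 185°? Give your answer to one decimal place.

47.1°

Let the plane be z = a·easting + b·northing + c.
SP-12−SP-11: −377a − 209b = −561;  SP-13−SP-11: −136a − 53b = −180.
Solving gives a = 0.93415, b = 0.99917.
Unit vector along 185° is (sin 185°, cos 185°) = (-0.0872, -0.9962).
Slope in that direction = a·(-0.0872) + b·(-0.9962) = −1.07679.
Apparent dip = arctan|1.07679| = 47.1° (true dip is 53.8°, so apparent ≤ true as expected).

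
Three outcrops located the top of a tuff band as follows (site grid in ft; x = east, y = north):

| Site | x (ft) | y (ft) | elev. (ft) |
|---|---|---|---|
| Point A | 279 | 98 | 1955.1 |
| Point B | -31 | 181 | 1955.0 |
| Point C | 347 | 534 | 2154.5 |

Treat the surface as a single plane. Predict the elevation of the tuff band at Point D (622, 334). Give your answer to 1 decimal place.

2099.1 ft

Let the plane be z = a·x + b·y + c.
Point B−Point A: −310a + 83b = −0.1;  Point C−Point A: 68a + 436b = 199.4.
Solving gives a = 0.11785, b = 0.43896.
Then c = 1955.1 − a·279 − b·98 = 1879.20.
At (622, 334): z = 73.3 + 146.6 + 1879.20 = 2099.1 ft.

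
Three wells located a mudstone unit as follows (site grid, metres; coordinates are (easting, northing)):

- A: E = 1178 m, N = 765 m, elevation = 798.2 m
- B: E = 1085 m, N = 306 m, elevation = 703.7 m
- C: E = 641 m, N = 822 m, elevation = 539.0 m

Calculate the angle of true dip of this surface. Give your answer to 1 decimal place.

26.8°

Two edge vectors: A→B = (-93, -459, -94.5), A→C = (-537, 57, -259.2).
Normal n = (A→B) × (A→C) = (124359.3, 26640.9, -251784).
So ∂z/∂E = −n_x/n_z = 0.49391 and ∂z/∂N = −n_y/n_z = 0.10581.
Gradient magnitude |∇z| = √(a² + b²) = √(0.24395 + 0.01120) = 0.50512.
True dip = arctan(0.50512) = 26.8°, dipping toward WSW (azimuth ≈ 258°).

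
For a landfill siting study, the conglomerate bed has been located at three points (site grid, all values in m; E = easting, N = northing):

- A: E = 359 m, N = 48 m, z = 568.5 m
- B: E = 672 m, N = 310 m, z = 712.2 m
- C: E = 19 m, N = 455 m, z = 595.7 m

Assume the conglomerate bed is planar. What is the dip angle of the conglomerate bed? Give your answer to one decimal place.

Two edge vectors: A→B = (313, 262, 143.7), A→C = (-340, 407, 27.2).
Normal n = (A→B) × (A→C) = (-51359.5, -57371.6, 216471).
So ∂z/∂E = −n_x/n_z = 0.23726 and ∂z/∂N = −n_y/n_z = 0.26503.
Gradient magnitude |∇z| = √(a² + b²) = √(0.05629 + 0.07024) = 0.35571.
True dip = arctan(0.35571) = 19.6°, dipping toward SW (azimuth ≈ 222°).

19.6°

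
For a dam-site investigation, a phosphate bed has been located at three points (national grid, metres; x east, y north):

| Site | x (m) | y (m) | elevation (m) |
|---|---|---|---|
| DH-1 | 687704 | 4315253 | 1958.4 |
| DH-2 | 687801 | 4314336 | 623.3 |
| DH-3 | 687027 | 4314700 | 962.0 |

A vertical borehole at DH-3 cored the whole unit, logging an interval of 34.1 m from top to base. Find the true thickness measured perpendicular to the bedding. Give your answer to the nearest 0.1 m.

Two edge vectors: DH-1→DH-2 = (97, -917, -1335.1), DH-1→DH-3 = (-677, -553, -996.4).
Normal n = (DH-1→DH-2) × (DH-1→DH-3) = (175388.5, 1000513.5, -674450).
So ∂z/∂x = −n_x/n_z = 0.26005 and ∂z/∂y = −n_y/n_z = 1.48345.
|∇z| = √(a²+b²) = 1.50607, so dip δ = arctan(1.50607) = 56.42°.
True thickness = vertical thickness × cos δ = 34.1 × cos 56.42° = 18.9 m.

18.9 m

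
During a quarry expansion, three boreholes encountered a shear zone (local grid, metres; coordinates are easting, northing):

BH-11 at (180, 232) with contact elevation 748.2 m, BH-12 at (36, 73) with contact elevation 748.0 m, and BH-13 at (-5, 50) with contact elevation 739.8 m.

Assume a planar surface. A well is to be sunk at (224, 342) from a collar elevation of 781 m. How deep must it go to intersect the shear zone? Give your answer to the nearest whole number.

55 m

Let the plane be z = a·easting + b·northing + c.
BH-12−BH-11: −144a − 159b = −0.2;  BH-13−BH-11: −185a − 182b = −8.4.
Solving gives a = 0.40511, b = −0.36564.
Then c = 748.2 − a·180 − b·232 = 760.11.
At (224, 342): z_contact = 90.7 − 125.0 + 760.11 = 725.8 m.
Depth below ground = 781 − 725.8 = 55 m.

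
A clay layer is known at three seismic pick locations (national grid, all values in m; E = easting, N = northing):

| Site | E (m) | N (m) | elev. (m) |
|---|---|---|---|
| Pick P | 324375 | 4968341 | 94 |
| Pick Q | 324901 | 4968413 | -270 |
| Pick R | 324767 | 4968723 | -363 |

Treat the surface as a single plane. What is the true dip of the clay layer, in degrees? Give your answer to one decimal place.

Let the plane be z = a·E + b·N + c.
Pick Q−Pick P: 526a + 72b = −364;  Pick R−Pick P: 392a + 382b = −457.
Solving gives a = −0.61459, b = −0.56566.
Gradient magnitude |∇z| = √(a² + b²) = √(0.37772 + 0.31997) = 0.83528.
True dip = arctan(0.83528) = 39.9°, dipping toward NE (azimuth ≈ 047°).

39.9°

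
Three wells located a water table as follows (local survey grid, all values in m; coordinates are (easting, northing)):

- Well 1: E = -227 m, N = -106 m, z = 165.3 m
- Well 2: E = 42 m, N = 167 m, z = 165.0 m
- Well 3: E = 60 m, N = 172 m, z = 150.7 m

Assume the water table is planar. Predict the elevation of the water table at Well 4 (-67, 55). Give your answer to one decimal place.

Two edge vectors: Well 1→Well 2 = (269, 273, -0.3), Well 1→Well 3 = (287, 278, -14.6).
Normal n = (Well 1→Well 2) × (Well 1→Well 3) = (-3902.4, 3841.3, -3569).
So ∂z/∂E = −n_x/n_z = −1.09342 and ∂z/∂N = −n_y/n_z = 1.07630.
Intercept c from Well 1: 165.3 − 248.21 + 114.09 = 31.18.
At (-67, 55): z = 73.3 + 59.2 + 31.18 = 163.6 m.

163.6 m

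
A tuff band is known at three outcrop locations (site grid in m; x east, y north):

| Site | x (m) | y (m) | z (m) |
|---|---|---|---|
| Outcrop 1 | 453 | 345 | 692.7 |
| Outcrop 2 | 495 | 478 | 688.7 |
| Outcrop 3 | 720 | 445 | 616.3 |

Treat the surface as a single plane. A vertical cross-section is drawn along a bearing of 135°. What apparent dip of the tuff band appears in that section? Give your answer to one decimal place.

Let the plane be z = a·x + b·y + c.
Outcrop 2−Outcrop 1: 42a + 133b = −4;  Outcrop 3−Outcrop 1: 267a + 100b = −76.4.
Solving gives a = −0.31175, b = 0.06837.
Unit vector along 135° is (sin 135°, cos 135°) = (0.7071, -0.7071).
Slope in that direction = a·(0.7071) + b·(-0.7071) = −0.26879.
Apparent dip = arctan|0.26879| = 15.0° (true dip is 17.7°, so apparent ≤ true as expected).

15.0°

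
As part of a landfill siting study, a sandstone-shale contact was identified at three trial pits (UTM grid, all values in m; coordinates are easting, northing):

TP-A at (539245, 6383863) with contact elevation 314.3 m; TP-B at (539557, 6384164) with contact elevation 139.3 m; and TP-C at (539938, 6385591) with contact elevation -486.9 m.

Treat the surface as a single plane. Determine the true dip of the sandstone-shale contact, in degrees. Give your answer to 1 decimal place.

Let the plane be z = a·easting + b·northing + c.
TP-B−TP-A: 312a + 301b = −175;  TP-C−TP-A: 693a + 1728b = −801.2.
Solving gives a = −0.18527, b = −0.38936.
Gradient magnitude |∇z| = √(a² + b²) = √(0.03432 + 0.15160) = 0.43119.
True dip = arctan(0.43119) = 23.3°, dipping toward NNE (azimuth ≈ 025°).

23.3°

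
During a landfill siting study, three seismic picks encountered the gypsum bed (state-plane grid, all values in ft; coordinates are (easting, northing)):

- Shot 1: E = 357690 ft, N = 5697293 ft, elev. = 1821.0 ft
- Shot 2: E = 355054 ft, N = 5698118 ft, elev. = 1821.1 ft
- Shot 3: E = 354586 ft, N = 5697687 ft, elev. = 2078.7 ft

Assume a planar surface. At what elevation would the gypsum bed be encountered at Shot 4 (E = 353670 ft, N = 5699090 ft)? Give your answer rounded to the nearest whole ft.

1581 ft

Let the plane be z = a·E + b·N + c.
Shot 2−Shot 1: −2636a + 825b = 0.1;  Shot 3−Shot 1: −3104a + 394b = 257.7.
Solving gives a = −0.13964056, b = −0.44605155.
Then c = 1821 − a·357690 − b·5697293 = 2593055.38.
At (353670, 5699090): z = −49386.7 − 2542087.9 + 2593055.38 = 1580.8 ft.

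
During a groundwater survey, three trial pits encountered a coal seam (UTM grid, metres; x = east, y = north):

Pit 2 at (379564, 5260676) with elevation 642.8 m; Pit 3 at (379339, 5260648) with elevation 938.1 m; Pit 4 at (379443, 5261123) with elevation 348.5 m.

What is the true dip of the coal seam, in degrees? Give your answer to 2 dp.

Let the plane be z = a·x + b·y + c.
Pit 3−Pit 2: −225a − 28b = 295.3;  Pit 4−Pit 2: −121a + 447b = −294.3.
Solving gives a = −1.19041, b = −0.98063.
Gradient magnitude |∇z| = √(a² + b²) = √(1.41708 + 0.96163) = 1.54231.
True dip = arctan(1.54231) = 57.04°, dipping toward NE (azimuth ≈ 051°).

57.04°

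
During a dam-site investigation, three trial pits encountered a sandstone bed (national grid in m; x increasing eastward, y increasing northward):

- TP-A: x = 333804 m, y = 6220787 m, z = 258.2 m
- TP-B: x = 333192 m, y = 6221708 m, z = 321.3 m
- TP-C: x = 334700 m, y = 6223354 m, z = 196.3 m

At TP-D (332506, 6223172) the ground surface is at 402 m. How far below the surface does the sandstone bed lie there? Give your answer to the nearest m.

Let the plane be z = a·x + b·y + c.
TP-B−TP-A: −612a + 921b = 63.1;  TP-C−TP-A: 896a + 2567b = −61.9.
Solving gives a = −0.09138877, b = 0.00778509.
Then c = 258.2 − a·333804 − b·6220787 = −17665.28.
At (332506, 6223172): z_contact = −30387.3 + 48448.0 − 17665.28 = 395.4 m.
Depth below ground = 402 − 395.4 = 7 m.

7 m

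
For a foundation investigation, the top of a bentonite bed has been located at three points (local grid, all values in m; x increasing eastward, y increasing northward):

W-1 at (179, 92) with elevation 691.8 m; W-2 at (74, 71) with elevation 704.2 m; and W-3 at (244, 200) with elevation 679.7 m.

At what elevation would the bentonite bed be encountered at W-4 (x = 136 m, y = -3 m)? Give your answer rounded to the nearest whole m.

701 m

Let the plane be z = a·x + b·y + c.
W-2−W-1: −105a − 21b = 12.4;  W-3−W-1: 65a + 108b = −12.1.
Solving gives a = −0.10878, b = −0.04657.
Then c = 691.8 − a·179 − b·92 = 715.56.
At (136, -3): z = −14.8 + 0.1 + 715.56 = 700.9 m.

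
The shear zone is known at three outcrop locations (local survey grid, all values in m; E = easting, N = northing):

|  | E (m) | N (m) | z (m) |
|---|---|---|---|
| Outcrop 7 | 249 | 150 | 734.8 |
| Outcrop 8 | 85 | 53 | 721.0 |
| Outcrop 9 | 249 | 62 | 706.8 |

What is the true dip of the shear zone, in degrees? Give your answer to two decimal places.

18.51°

Two edge vectors: Outcrop 7→Outcrop 8 = (-164, -97, -13.8), Outcrop 7→Outcrop 9 = (0, -88, -28).
Normal n = (Outcrop 7→Outcrop 8) × (Outcrop 7→Outcrop 9) = (1501.6, -4592, 14432).
So ∂z/∂E = −n_x/n_z = −0.10405 and ∂z/∂N = −n_y/n_z = 0.31818.
Gradient magnitude |∇z| = √(a² + b²) = √(0.01083 + 0.10124) = 0.33476.
True dip = arctan(0.33476) = 18.51°, dipping toward SSE (azimuth ≈ 162°).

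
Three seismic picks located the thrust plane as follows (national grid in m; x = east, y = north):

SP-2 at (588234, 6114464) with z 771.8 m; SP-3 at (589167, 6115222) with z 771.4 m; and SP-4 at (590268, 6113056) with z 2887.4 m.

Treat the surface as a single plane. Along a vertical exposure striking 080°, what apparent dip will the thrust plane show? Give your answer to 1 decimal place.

23.4°

Two edge vectors: SP-2→SP-3 = (933, 758, -0.4), SP-2→SP-4 = (2034, -1408, 2115.6).
Normal n = (SP-2→SP-3) × (SP-2→SP-4) = (1603061.6, -1974668.4, -2855436).
So ∂z/∂x = −n_x/n_z = 0.56141 and ∂z/∂y = −n_y/n_z = −0.69155.
Unit vector along 080° is (sin 80°, cos 80°) = (0.9848, 0.1736).
Slope in that direction = a·(0.9848) + b·(0.1736) = 0.43279.
Apparent dip = arctan|0.43279| = 23.4° (true dip is 41.7°, so apparent ≤ true as expected).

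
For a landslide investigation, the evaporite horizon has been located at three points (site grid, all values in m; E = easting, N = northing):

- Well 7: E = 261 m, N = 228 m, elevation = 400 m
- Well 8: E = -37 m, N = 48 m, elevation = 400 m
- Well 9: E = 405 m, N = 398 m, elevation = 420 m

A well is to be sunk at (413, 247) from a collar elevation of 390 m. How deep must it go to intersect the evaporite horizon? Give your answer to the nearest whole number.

8 m

Let the plane be z = a·E + b·N + c.
Well 8−Well 7: −298a − 180b = 0;  Well 9−Well 7: 144a + 170b = 20.
Solving gives a = −0.14551, b = 0.24091.
Then c = 400 − a·261 − b·228 = 383.05.
At (413, 247): z_contact = −60.1 + 59.5 + 383.05 = 382.5 m.
Depth below ground = 390 − 382.5 = 8 m.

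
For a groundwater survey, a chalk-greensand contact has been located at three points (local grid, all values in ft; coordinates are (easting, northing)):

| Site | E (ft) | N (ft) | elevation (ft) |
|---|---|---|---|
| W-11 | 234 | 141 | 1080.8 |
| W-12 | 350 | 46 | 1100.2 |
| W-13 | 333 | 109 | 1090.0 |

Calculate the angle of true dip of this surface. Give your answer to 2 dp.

8.89°

Let the plane be z = a·E + b·N + c.
W-12−W-11: 116a − 95b = 19.4;  W-13−W-11: 99a − 32b = 9.2.
Solving gives a = 0.04448, b = −0.14990.
Gradient magnitude |∇z| = √(a² + b²) = √(0.00198 + 0.02247) = 0.15636.
True dip = arctan(0.15636) = 8.89°, dipping toward NNW (azimuth ≈ 343°).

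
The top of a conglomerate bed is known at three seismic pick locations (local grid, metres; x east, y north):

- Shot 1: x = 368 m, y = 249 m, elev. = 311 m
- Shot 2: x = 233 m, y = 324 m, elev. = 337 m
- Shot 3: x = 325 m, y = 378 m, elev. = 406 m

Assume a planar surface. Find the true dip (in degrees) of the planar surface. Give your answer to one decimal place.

40.9°

Let the plane be z = a·x + b·y + c.
Shot 2−Shot 1: −135a + 75b = 26;  Shot 3−Shot 1: −43a + 129b = 95.
Solving gives a = 0.26575, b = 0.82502.
Gradient magnitude |∇z| = √(a² + b²) = √(0.07062 + 0.68065) = 0.86676.
True dip = arctan(0.86676) = 40.9°, dipping toward SSW (azimuth ≈ 198°).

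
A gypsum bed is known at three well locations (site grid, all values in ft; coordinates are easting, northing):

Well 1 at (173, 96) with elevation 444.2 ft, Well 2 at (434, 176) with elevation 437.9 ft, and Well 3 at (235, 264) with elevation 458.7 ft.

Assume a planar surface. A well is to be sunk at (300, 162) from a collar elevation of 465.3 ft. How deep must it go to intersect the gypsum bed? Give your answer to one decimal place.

21.3 ft

Two edge vectors: Well 1→Well 2 = (261, 80, -6.3), Well 1→Well 3 = (62, 168, 14.5).
Normal n = (Well 1→Well 2) × (Well 1→Well 3) = (2218.4, -4175.1, 38888).
So ∂z/∂easting = −n_x/n_z = −0.05705 and ∂z/∂northing = −n_y/n_z = 0.10736.
Intercept c from Well 1: 444.2 + 9.87 − 10.31 = 443.76.
At (300, 162): z_contact = −17.11 + 17.39 + 443.76 = 444.04 ft.
Depth below ground = 465.3 − 444.04 = 21.3 ft.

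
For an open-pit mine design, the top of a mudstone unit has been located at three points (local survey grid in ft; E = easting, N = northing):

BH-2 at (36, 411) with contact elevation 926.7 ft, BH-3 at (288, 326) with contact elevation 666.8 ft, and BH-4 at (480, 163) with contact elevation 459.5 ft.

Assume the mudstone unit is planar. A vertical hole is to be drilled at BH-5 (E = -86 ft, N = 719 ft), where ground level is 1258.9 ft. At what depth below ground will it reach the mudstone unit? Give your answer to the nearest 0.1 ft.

Two edge vectors: BH-2→BH-3 = (252, -85, -259.9), BH-2→BH-4 = (444, -248, -467.2).
Normal n = (BH-2→BH-3) × (BH-2→BH-4) = (-24743.2, 2338.8, -24756).
So ∂z/∂E = −n_x/n_z = −0.99948 and ∂z/∂N = −n_y/n_z = 0.09447.
Intercept c from BH-2: 926.7 + 35.98 − 38.83 = 923.85.
At (-86, 719): z_contact = 85.96 + 67.93 + 923.85 = 1077.73 ft.
Depth below ground = 1258.9 − 1077.73 = 181.2 ft.

181.2 ft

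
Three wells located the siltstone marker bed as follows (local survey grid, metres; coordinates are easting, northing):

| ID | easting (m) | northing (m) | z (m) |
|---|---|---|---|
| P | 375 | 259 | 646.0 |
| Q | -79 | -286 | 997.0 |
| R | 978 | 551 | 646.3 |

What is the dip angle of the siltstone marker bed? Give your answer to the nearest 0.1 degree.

Two edge vectors: P→Q = (-454, -545, 351), P→R = (603, 292, 0.3).
Normal n = (P→Q) × (P→R) = (-102655.5, 211789.2, 196067).
So ∂z/∂easting = −n_x/n_z = 0.52357 and ∂z/∂northing = −n_y/n_z = −1.08019.
Gradient magnitude |∇z| = √(a² + b²) = √(0.27413 + 1.16681) = 1.20039.
True dip = arctan(1.20039) = 50.2°, dipping toward NNW (azimuth ≈ 334°).

50.2°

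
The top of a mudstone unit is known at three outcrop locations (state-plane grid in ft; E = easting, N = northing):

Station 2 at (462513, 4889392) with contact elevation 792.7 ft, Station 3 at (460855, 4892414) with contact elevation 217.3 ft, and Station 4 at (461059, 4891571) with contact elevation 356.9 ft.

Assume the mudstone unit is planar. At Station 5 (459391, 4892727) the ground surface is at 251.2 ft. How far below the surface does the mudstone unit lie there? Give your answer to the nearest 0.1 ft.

198.0 ft

Let the plane be z = a·E + b·N + c.
Station 3−Station 2: −1658a + 3022b = −575.4;  Station 4−Station 2: −1454a + 2179b = −435.8.
Solving gives a = 0.080889036, b = −0.146024480.
Then c = 792.7 − a·462513 − b·4889392 = 677351.39.
At (459391, 4892727): z_contact = 37159.69 − 714457.92 + 677351.39 = 53.17 ft.
Depth below ground = 251.2 − 53.17 = 198.0 ft.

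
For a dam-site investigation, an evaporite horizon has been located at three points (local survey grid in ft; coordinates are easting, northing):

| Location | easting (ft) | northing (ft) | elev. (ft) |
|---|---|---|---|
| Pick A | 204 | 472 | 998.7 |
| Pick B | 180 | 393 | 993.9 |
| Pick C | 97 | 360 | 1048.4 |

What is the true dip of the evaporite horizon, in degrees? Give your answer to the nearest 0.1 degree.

Two edge vectors: Pick A→Pick B = (-24, -79, -4.8), Pick A→Pick C = (-107, -112, 49.7).
Normal n = (Pick A→Pick B) × (Pick A→Pick C) = (-4463.9, 1706.4, -5765).
So ∂z/∂easting = −n_x/n_z = −0.77431 and ∂z/∂northing = −n_y/n_z = 0.29599.
Gradient magnitude |∇z| = √(a² + b²) = √(0.59956 + 0.08761) = 0.82896.
True dip = arctan(0.82896) = 39.7°, dipping toward ESE (azimuth ≈ 111°).

39.7°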